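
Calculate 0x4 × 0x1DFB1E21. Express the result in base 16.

0x77EC7884

Multiply each base-16 digit by 4, carrying:
  1×4 = 4 → write 4
  2×4 = 8 → write 8
  E×4 = 56 → write 8 carry 3
  1×4+3 = 7 → write 7
  B×4 = 44 → write C carry 2
  F×4+2 = 62 → write E carry 3
  D×4+3 = 55 → write 7 carry 3
  1×4+3 = 7 → write 7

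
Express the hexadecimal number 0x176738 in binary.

0b101110110011100111000

Expand each hex digit to 4 bits: 1=0001 7=0111 6=0110 7=0111 3=0011 8=1000.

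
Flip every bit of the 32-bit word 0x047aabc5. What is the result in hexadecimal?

Each hex digit d becomes f−d:
  0→f, 4→b, 7→8, a→5, a→5, b→4, c→3, 5→a

0xfb85543a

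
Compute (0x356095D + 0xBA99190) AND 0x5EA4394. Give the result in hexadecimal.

0x4EA0284

Add column by column in base 16, right to left:
  D+0 = D
  5+9 = E
  9+1 = A
  0+9 = 9
  6+9 = F
  5+A = F
  3+B = E
Sum = 0xEFF9AED; now AND with 0x5EA4394:
  E&5=4, F&E=E, F&A=A, 9&4=0, A&3=2, E&9=8, D&4=4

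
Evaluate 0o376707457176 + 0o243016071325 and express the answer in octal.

0o641725550523

Add column by column in base 8, right to left:
  6+5 = 3 carry 1
  7+2+1 = 2 carry 1
  1+3+1 = 5
  7+1 = 0 carry 1
  5+7+1 = 5 carry 1
  4+0+1 = 5
  7+6 = 5 carry 1
  0+1+1 = 2
  7+0 = 7
  6+3 = 1 carry 1
  7+4+1 = 4 carry 1
  3+2+1 = 6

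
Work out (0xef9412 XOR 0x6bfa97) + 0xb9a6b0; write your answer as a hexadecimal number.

0x13e1535

First 0xef9412 XOR 0x6bfa97 = 0x846e85.
Add column by column in base 16, right to left:
  5+0 = 5
  8+b = 3 carry 1
  e+6+1 = 5 carry 1
  6+a+1 = 1 carry 1
  4+9+1 = e
  8+b = 3 carry 1
  final carry 1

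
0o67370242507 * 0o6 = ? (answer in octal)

Multiply each base-8 digit by 6, carrying:
  7×6 = 42 → write 2 carry 5
  0×6+5 = 5 → write 5
  5×6 = 30 → write 6 carry 3
  2×6+3 = 15 → write 7 carry 1
  4×6+1 = 25 → write 1 carry 3
  2×6+3 = 15 → write 7 carry 1
  0×6+1 = 1 → write 1
  7×6 = 42 → write 2 carry 5
  3×6+5 = 23 → write 7 carry 2
  7×6+2 = 44 → write 4 carry 5
  6×6+5 = 41 → write 1 carry 5
  remaining carry: 5

0o514721717652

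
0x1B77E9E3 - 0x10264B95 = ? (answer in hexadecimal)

0xB519E4E

Subtract column by column in base 16:
  3-5 → E (borrow)
  E-9-1 → 4
  9-B → E (borrow)
  E-4-1 → 9
  7-6 → 1
  7-2 → 5
  B-0 → B
  1-1 → 0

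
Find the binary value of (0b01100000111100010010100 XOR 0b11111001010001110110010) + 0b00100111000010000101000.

0b11000000101111101001110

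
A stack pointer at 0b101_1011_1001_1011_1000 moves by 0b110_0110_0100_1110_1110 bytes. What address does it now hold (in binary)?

Add column by column in base 2, right to left:
  0+0 = 0
  0+1 = 1
  0+1 = 1
  1+1 = 0 carry 1
  1+0+1 = 0 carry 1
  1+1+1 = 1 carry 1
  0+1+1 = 0 carry 1
  1+1+1 = 1 carry 1
  1+0+1 = 0 carry 1
  0+0+1 = 1
  0+1 = 1
  1+0 = 1
  1+0 = 1
  1+1 = 0 carry 1
  0+1+1 = 0 carry 1
  1+0+1 = 0 carry 1
  1+0+1 = 0 carry 1
  0+1+1 = 0 carry 1
  1+1+1 = 1 carry 1
  final carry 1

0b11000001111010100110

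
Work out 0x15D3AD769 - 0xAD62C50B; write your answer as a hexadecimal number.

0xAFD8125E

Subtract column by column in base 16:
  9-B → E (borrow)
  6-0-1 → 5
  7-5 → 2
  D-C → 1
  A-2 → 8
  3-6 → D (borrow)
  D-D-1 → F (borrow)
  5-A-1 → A (borrow)
  1-0-1 → 0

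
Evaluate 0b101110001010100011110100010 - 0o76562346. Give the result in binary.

0b100110010100110001010111100

0o76562346 = 0b111110101110010011100110 in binary.
Subtract column by column in base 2:
  0-0 → 0
  1-1 → 0
  0-1 → 1 (borrow)
  0-0-1 → 1 (borrow)
  0-0-1 → 1 (borrow)
  1-1-1 → 1 (borrow)
  0-1-1 → 0 (borrow)
  1-1-1 → 1 (borrow)
  1-0-1 → 0
  1-0 → 1
  1-1 → 0
  0-0 → 0
  0-0 → 0
  0-1 → 1 (borrow)
  1-1-1 → 1 (borrow)
  0-1-1 → 0 (borrow)
  1-0-1 → 0
  0-1 → 1 (borrow)
  1-0-1 → 0
  0-1 → 1 (borrow)
  0-1-1 → 0 (borrow)
  0-1-1 → 0 (borrow)
  1-1-1 → 1 (borrow)
  1-1-1 → 1 (borrow)
  1-0-1 → 0
  0-0 → 0
  1-0 → 1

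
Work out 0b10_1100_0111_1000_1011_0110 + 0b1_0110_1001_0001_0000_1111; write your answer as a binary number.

0b10000110000100111000101

Add column by column in base 2, right to left:
  0+1 = 1
  1+1 = 0 carry 1
  1+1+1 = 1 carry 1
  0+1+1 = 0 carry 1
  1+0+1 = 0 carry 1
  1+0+1 = 0 carry 1
  0+0+1 = 1
  1+0 = 1
  0+1 = 1
  0+0 = 0
  0+0 = 0
  1+0 = 1
  1+1 = 0 carry 1
  1+0+1 = 0 carry 1
  1+0+1 = 0 carry 1
  0+1+1 = 0 carry 1
  0+0+1 = 1
  0+1 = 1
  1+1 = 0 carry 1
  1+0+1 = 0 carry 1
  0+1+1 = 0 carry 1
  1+0+1 = 0 carry 1
  final carry 1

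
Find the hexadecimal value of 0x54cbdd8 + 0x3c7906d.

Add column by column in base 16, right to left:
  8+d = 5 carry 1
  d+6+1 = 4 carry 1
  d+0+1 = e
  b+9 = 4 carry 1
  c+7+1 = 4 carry 1
  4+c+1 = 1 carry 1
  5+3+1 = 9

0x9144e45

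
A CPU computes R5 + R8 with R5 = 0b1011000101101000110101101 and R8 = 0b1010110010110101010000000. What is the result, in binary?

0b10101111000011110000101101

Add column by column in base 2, right to left:
  1+0 = 1
  0+0 = 0
  1+0 = 1
  1+0 = 1
  0+0 = 0
  1+0 = 1
  0+0 = 0
  1+1 = 0 carry 1
  1+0+1 = 0 carry 1
  0+1+1 = 0 carry 1
  0+0+1 = 1
  0+1 = 1
  1+0 = 1
  0+1 = 1
  1+1 = 0 carry 1
  1+0+1 = 0 carry 1
  0+1+1 = 0 carry 1
  1+0+1 = 0 carry 1
  0+0+1 = 1
  0+1 = 1
  0+1 = 1
  1+0 = 1
  1+1 = 0 carry 1
  0+0+1 = 1
  1+1 = 0 carry 1
  final carry 1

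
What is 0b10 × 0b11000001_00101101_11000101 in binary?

0b1100000100101101110001010

Multiply each base-2 digit by 2, carrying:
  1×2 = 2 → write 0 carry 1
  0×2+1 = 1 → write 1
  1×2 = 2 → write 0 carry 1
  0×2+1 = 1 → write 1
  0×2 = 0 → write 0
  0×2 = 0 → write 0
  1×2 = 2 → write 0 carry 1
  1×2+1 = 3 → write 1 carry 1
  1×2+1 = 3 → write 1 carry 1
  0×2+1 = 1 → write 1
  1×2 = 2 → write 0 carry 1
  1×2+1 = 3 → write 1 carry 1
  0×2+1 = 1 → write 1
  1×2 = 2 → write 0 carry 1
  0×2+1 = 1 → write 1
  0×2 = 0 → write 0
  1×2 = 2 → write 0 carry 1
  0×2+1 = 1 → write 1
  0×2 = 0 → write 0
  0×2 = 0 → write 0
  0×2 = 0 → write 0
  0×2 = 0 → write 0
  1×2 = 2 → write 0 carry 1
  1×2+1 = 3 → write 1 carry 1
  remaining carry: 1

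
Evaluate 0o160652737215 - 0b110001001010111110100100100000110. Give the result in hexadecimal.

0x1fd4c7587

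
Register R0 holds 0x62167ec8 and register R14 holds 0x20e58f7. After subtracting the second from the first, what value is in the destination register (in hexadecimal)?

0x600825d1

Subtract column by column in base 16:
  8-7 → 1
  c-f → d (borrow)
  e-8-1 → 5
  7-5 → 2
  6-e → 8 (borrow)
  1-0-1 → 0
  2-2 → 0
  6-0 → 6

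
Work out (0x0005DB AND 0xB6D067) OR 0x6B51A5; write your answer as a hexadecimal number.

0x0005DB AND 0xB6D067 = 0x000043.
Then OR with 0x6B51A5.

0x6B51E7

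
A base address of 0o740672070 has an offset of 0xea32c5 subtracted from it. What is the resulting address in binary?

0b110100110010100000101110011

0o740672070 = 0b111100000110111010000111000 in binary.
0xea32c5 = 0b111010100011001011000101 in binary.
Subtract column by column in base 2:
  0-1 → 1 (borrow)
  0-0-1 → 1 (borrow)
  0-1-1 → 0 (borrow)
  1-0-1 → 0
  1-0 → 1
  1-0 → 1
  0-1 → 1 (borrow)
  0-1-1 → 0 (borrow)
  0-0-1 → 1 (borrow)
  0-1-1 → 0 (borrow)
  1-0-1 → 0
  0-0 → 0
  1-1 → 0
  1-1 → 0
  1-0 → 1
  0-0 → 0
  1-0 → 1
  1-1 → 0
  0-0 → 0
  0-1 → 1 (borrow)
  0-0-1 → 1 (borrow)
  0-1-1 → 0 (borrow)
  0-1-1 → 0 (borrow)
  1-1-1 → 1 (borrow)
  1-0-1 → 0
  1-0 → 1
  1-0 → 1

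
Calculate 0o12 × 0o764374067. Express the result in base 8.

0o11614731046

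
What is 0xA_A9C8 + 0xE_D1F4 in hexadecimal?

0x197BBC

Add column by column in base 16, right to left:
  8+4 = C
  C+F = B carry 1
  9+1+1 = B
  A+D = 7 carry 1
  A+E+1 = 9 carry 1
  final carry 1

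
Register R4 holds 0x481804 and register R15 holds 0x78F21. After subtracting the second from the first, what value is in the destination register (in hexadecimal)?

Subtract column by column in base 16:
  4-1 → 3
  0-2 → E (borrow)
  8-F-1 → 8 (borrow)
  1-8-1 → 8 (borrow)
  8-7-1 → 0
  4-0 → 4

0x4088E3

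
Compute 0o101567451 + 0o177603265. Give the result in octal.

Add column by column in base 8, right to left:
  1+5 = 6
  5+6 = 3 carry 1
  4+2+1 = 7
  7+3 = 2 carry 1
  6+0+1 = 7
  5+6 = 3 carry 1
  1+7+1 = 1 carry 1
  0+7+1 = 0 carry 1
  1+1+1 = 3

0o301372736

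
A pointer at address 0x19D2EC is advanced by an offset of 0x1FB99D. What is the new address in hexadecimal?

0x398C89

Add column by column in base 16, right to left:
  C+D = 9 carry 1
  E+9+1 = 8 carry 1
  2+9+1 = C
  D+B = 8 carry 1
  9+F+1 = 9 carry 1
  1+1+1 = 3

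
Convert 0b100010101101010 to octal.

Group the bits in threes: 100 010 101 101 010 → 42552.

0o42552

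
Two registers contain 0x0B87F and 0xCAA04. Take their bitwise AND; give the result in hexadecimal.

0x0A804

AND each hex digit independently (no carries):
  0&C=0, B&A=A, 8&A=8, 7&0=0, F&4=4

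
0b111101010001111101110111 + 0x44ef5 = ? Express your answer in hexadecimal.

0b111101010001111101110111 = 0xf51f77 in hexadecimal.
Add column by column in base 16, right to left:
  7+5 = c
  7+f = 6 carry 1
  f+e+1 = e carry 1
  1+4+1 = 6
  5+4 = 9
  f+0 = f

0xf96e6c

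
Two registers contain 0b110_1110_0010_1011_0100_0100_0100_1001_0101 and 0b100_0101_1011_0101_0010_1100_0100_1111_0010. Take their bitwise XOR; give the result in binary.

XOR bit by bit (1 where the bits differ):
  11011100010101101000100010010010101
^ 10001011011010100101100010011110010
= 01010111001111001101000000001100111

0b01010111001111001101000000001100111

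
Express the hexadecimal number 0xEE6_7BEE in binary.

Expand each hex digit to 4 bits: E=1110 E=1110 6=0110 7=0111 B=1011 E=1110 E=1110.

0b1110111001100111101111101110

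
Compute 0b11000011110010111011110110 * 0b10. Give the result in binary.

0b110000111100101110111101100

Multiply each base-2 digit by 2, carrying:
  0×2 = 0 → write 0
  1×2 = 2 → write 0 carry 1
  1×2+1 = 3 → write 1 carry 1
  0×2+1 = 1 → write 1
  1×2 = 2 → write 0 carry 1
  1×2+1 = 3 → write 1 carry 1
  1×2+1 = 3 → write 1 carry 1
  1×2+1 = 3 → write 1 carry 1
  0×2+1 = 1 → write 1
  1×2 = 2 → write 0 carry 1
  1×2+1 = 3 → write 1 carry 1
  1×2+1 = 3 → write 1 carry 1
  0×2+1 = 1 → write 1
  1×2 = 2 → write 0 carry 1
  0×2+1 = 1 → write 1
  0×2 = 0 → write 0
  1×2 = 2 → write 0 carry 1
  1×2+1 = 3 → write 1 carry 1
  1×2+1 = 3 → write 1 carry 1
  1×2+1 = 3 → write 1 carry 1
  0×2+1 = 1 → write 1
  0×2 = 0 → write 0
  0×2 = 0 → write 0
  0×2 = 0 → write 0
  1×2 = 2 → write 0 carry 1
  1×2+1 = 3 → write 1 carry 1
  remaining carry: 1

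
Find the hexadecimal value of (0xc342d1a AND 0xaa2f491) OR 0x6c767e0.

0xee767f0

0xc342d1a AND 0xaa2f491 = 0x8202410.
Then OR with 0x6c767e0.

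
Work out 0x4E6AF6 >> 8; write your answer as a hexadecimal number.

Shifting right by 8 bits = 2 hex digits: drop the last 2.

0x4E6A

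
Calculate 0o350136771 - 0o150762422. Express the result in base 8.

Subtract column by column in base 8:
  1-2 → 7 (borrow)
  7-2-1 → 4
  7-4 → 3
  6-2 → 4
  3-6 → 5 (borrow)
  1-7-1 → 1 (borrow)
  0-0-1 → 7 (borrow)
  5-5-1 → 7 (borrow)
  3-1-1 → 1

0o177154347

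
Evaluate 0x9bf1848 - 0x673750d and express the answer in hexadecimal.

0x34ba33b

Subtract column by column in base 16:
  8-d → b (borrow)
  4-0-1 → 3
  8-5 → 3
  1-7 → a (borrow)
  f-3-1 → b
  b-7 → 4
  9-6 → 3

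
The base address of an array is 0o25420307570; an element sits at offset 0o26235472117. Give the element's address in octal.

0o53656001707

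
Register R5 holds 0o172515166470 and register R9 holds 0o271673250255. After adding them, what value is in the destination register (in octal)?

Add column by column in base 8, right to left:
  0+5 = 5
  7+5 = 4 carry 1
  4+2+1 = 7
  6+0 = 6
  6+5 = 3 carry 1
  1+2+1 = 4
  5+3 = 0 carry 1
  1+7+1 = 1 carry 1
  5+6+1 = 4 carry 1
  2+1+1 = 4
  7+7 = 6 carry 1
  1+2+1 = 4

0o464410436745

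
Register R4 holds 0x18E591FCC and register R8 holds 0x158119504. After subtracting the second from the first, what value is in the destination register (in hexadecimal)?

0x36478AC8

Subtract column by column in base 16:
  C-4 → 8
  C-0 → C
  F-5 → A
  1-9 → 8 (borrow)
  9-1-1 → 7
  5-1 → 4
  E-8 → 6
  8-5 → 3
  1-1 → 0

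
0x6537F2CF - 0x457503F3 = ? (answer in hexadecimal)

0x1FC2EEDC

Subtract column by column in base 16:
  F-3 → C
  C-F → D (borrow)
  2-3-1 → E (borrow)
  F-0-1 → E
  7-5 → 2
  3-7 → C (borrow)
  5-5-1 → F (borrow)
  6-4-1 → 1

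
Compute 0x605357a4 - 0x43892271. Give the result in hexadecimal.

Subtract column by column in base 16:
  4-1 → 3
  a-7 → 3
  7-2 → 5
  5-2 → 3
  3-9 → a (borrow)
  5-8-1 → c (borrow)
  0-3-1 → c (borrow)
  6-4-1 → 1

0x1cca3533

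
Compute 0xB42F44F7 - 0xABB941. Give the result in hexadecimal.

Subtract column by column in base 16:
  7-1 → 6
  F-4 → B
  4-9 → B (borrow)
  4-B-1 → 8 (borrow)
  F-B-1 → 3
  2-A → 8 (borrow)
  4-0-1 → 3
  B-0 → B

0xB3838BB6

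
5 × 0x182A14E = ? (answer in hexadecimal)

Multiply each base-16 digit by 5, carrying:
  E×5 = 70 → write 6 carry 4
  4×5+4 = 24 → write 8 carry 1
  1×5+1 = 6 → write 6
  A×5 = 50 → write 2 carry 3
  2×5+3 = 13 → write D
  8×5 = 40 → write 8 carry 2
  1×5+2 = 7 → write 7

0x78D2686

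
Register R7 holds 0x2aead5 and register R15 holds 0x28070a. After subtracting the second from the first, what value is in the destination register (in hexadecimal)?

Subtract column by column in base 16:
  5-a → b (borrow)
  d-0-1 → c
  a-7 → 3
  e-0 → e
  a-8 → 2
  2-2 → 0

0x2e3cb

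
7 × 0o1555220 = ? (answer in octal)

0o13774760

Multiply each base-8 digit by 7, carrying:
  0×7 = 0 → write 0
  2×7 = 14 → write 6 carry 1
  2×7+1 = 15 → write 7 carry 1
  5×7+1 = 36 → write 4 carry 4
  5×7+4 = 39 → write 7 carry 4
  5×7+4 = 39 → write 7 carry 4
  1×7+4 = 11 → write 3 carry 1
  remaining carry: 1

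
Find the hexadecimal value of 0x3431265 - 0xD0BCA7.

0x27255BE

Subtract column by column in base 16:
  5-7 → E (borrow)
  6-A-1 → B (borrow)
  2-C-1 → 5 (borrow)
  1-B-1 → 5 (borrow)
  3-0-1 → 2
  4-D → 7 (borrow)
  3-0-1 → 2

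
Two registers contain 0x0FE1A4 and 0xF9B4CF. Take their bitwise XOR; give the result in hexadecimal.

0xF6556B

XOR each hex digit independently (no carries):
  0^F=F, F^9=6, E^B=5, 1^4=5, A^C=6, 4^F=B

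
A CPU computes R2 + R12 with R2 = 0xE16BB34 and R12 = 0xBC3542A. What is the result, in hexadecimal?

0x19DA0F5E

Add column by column in base 16, right to left:
  4+A = E
  3+2 = 5
  B+4 = F
  B+5 = 0 carry 1
  6+3+1 = A
  1+C = D
  E+B = 9 carry 1
  final carry 1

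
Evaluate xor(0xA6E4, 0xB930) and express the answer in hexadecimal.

0x1FD4

XOR each hex digit independently (no carries):
  A^B=1, 6^9=F, E^3=D, 4^0=4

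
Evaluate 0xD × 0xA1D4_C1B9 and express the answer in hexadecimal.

Multiply each base-16 digit by 13, carrying:
  9×13 = 117 → write 5 carry 7
  B×13+7 = 150 → write 6 carry 9
  1×13+9 = 22 → write 6 carry 1
  C×13+1 = 157 → write D carry 9
  4×13+9 = 61 → write D carry 3
  D×13+3 = 172 → write C carry 10
  1×13+10 = 23 → write 7 carry 1
  A×13+1 = 131 → write 3 carry 8
  remaining carry: 8

0x837CDD665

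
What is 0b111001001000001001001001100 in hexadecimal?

0x724124C

Group the bits into nibbles: 0111 0010 0100 0001 0010 0100 1100 → 724124C.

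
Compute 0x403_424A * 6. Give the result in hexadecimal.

Multiply each base-16 digit by 6, carrying:
  A×6 = 60 → write C carry 3
  4×6+3 = 27 → write B carry 1
  2×6+1 = 13 → write D
  4×6 = 24 → write 8 carry 1
  3×6+1 = 19 → write 3 carry 1
  0×6+1 = 1 → write 1
  4×6 = 24 → write 8 carry 1
  remaining carry: 1

0x18138DBC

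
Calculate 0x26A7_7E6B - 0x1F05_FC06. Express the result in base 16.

Subtract column by column in base 16:
  B-6 → 5
  6-0 → 6
  E-C → 2
  7-F → 8 (borrow)
  7-5-1 → 1
  A-0 → A
  6-F → 7 (borrow)
  2-1-1 → 0

0x7A18265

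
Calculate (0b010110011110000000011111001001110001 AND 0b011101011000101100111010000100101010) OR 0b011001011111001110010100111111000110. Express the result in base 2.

0b010110011110000000011111001001110001 AND 0b011101011000101100111010000100101010 = 0b010100011000000000011010000000100000.
Then OR with 0b011001011111001110010100111111000110.

0b11101011111001110011110111111100110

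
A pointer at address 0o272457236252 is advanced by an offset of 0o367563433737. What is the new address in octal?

Add column by column in base 8, right to left:
  2+7 = 1 carry 1
  5+3+1 = 1 carry 1
  2+7+1 = 2 carry 1
  6+3+1 = 2 carry 1
  3+3+1 = 7
  2+4 = 6
  7+3 = 2 carry 1
  5+6+1 = 4 carry 1
  4+5+1 = 2 carry 1
  2+7+1 = 2 carry 1
  7+6+1 = 6 carry 1
  2+3+1 = 6

0o662242672211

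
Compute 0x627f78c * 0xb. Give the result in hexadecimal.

Multiply each base-16 digit by 11, carrying:
  c×11 = 132 → write 4 carry 8
  8×11+8 = 96 → write 0 carry 6
  7×11+6 = 83 → write 3 carry 5
  f×11+5 = 170 → write a carry 10
  7×11+10 = 87 → write 7 carry 5
  2×11+5 = 27 → write b carry 1
  6×11+1 = 67 → write 3 carry 4
  remaining carry: 4

0x43b7a304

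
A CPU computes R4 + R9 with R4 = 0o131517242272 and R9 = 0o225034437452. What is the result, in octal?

0o356553701744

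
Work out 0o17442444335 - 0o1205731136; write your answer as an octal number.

Subtract column by column in base 8:
  5-6 → 7 (borrow)
  3-3-1 → 7 (borrow)
  3-1-1 → 1
  4-1 → 3
  4-3 → 1
  4-7 → 5 (borrow)
  2-5-1 → 4 (borrow)
  4-0-1 → 3
  4-2 → 2
  7-1 → 6
  1-0 → 1

0o16234513177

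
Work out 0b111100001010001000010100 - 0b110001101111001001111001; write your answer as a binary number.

0b1010011010111110011011

Subtract column by column in base 2:
  0-1 → 1 (borrow)
  0-0-1 → 1 (borrow)
  1-0-1 → 0
  0-1 → 1 (borrow)
  1-1-1 → 1 (borrow)
  0-1-1 → 0 (borrow)
  0-1-1 → 0 (borrow)
  0-0-1 → 1 (borrow)
  0-0-1 → 1 (borrow)
  1-1-1 → 1 (borrow)
  0-0-1 → 1 (borrow)
  0-0-1 → 1 (borrow)
  0-1-1 → 0 (borrow)
  1-1-1 → 1 (borrow)
  0-1-1 → 0 (borrow)
  1-1-1 → 1 (borrow)
  0-0-1 → 1 (borrow)
  0-1-1 → 0 (borrow)
  0-1-1 → 0 (borrow)
  0-0-1 → 1 (borrow)
  1-0-1 → 0
  1-0 → 1
  1-1 → 0
  1-1 → 0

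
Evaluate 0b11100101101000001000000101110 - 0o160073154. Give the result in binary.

0b11010111100111001100111000010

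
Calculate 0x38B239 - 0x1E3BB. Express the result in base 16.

Subtract column by column in base 16:
  9-B → E (borrow)
  3-B-1 → 7 (borrow)
  2-3-1 → E (borrow)
  B-E-1 → C (borrow)
  8-1-1 → 6
  3-0 → 3

0x36CE7E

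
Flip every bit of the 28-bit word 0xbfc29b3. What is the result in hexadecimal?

0x403d64c

Each hex digit d becomes f−d:
  b→4, f→0, c→3, 2→d, 9→6, b→4, 3→c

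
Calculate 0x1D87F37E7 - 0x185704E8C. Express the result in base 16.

Subtract column by column in base 16:
  7-C → B (borrow)
  E-8-1 → 5
  7-E → 9 (borrow)
  3-4-1 → E (borrow)
  F-0-1 → E
  7-7 → 0
  8-5 → 3
  D-8 → 5
  1-1 → 0

0x530EE95B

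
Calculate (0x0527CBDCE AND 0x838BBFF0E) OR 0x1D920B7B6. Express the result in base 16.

0x0527CBDCE AND 0x838BBFF0E = 0x01038BD0E.
Then OR with 0x1D920B7B6.

0x1D938BFBE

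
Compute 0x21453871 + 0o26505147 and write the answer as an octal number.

0o4147741330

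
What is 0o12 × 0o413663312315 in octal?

0o5166401750002

Multiply each base-8 digit by 10, carrying:
  5×10 = 50 → write 2 carry 6
  1×10+6 = 16 → write 0 carry 2
  3×10+2 = 32 → write 0 carry 4
  2×10+4 = 24 → write 0 carry 3
  1×10+3 = 13 → write 5 carry 1
  3×10+1 = 31 → write 7 carry 3
  3×10+3 = 33 → write 1 carry 4
  6×10+4 = 64 → write 0 carry 8
  6×10+8 = 68 → write 4 carry 8
  3×10+8 = 38 → write 6 carry 4
  1×10+4 = 14 → write 6 carry 1
  4×10+1 = 41 → write 1 carry 5
  remaining carry: 5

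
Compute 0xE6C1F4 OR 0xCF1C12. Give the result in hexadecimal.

0xEFDDF6

OR each hex digit independently (no carries):
  E|C=E, 6|F=F, C|1=D, 1|C=D, F|1=F, 4|2=6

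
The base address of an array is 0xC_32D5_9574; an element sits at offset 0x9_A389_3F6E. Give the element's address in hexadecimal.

0x15D65ED4E2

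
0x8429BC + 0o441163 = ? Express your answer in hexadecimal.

0o441163 = 0x24273 in hexadecimal.
Add column by column in base 16, right to left:
  C+3 = F
  B+7 = 2 carry 1
  9+2+1 = C
  2+4 = 6
  4+2 = 6
  8+0 = 8

0x866C2F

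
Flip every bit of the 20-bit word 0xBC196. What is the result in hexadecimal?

Each hex digit d becomes F−d:
  B→4, C→3, 1→E, 9→6, 6→9

0x43E69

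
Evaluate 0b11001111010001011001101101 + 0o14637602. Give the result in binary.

0o14637602 = 0b1100110011111110000010 in binary.
Add column by column in base 2, right to left:
  1+0 = 1
  0+1 = 1
  1+0 = 1
  1+0 = 1
  0+0 = 0
  1+0 = 1
  1+0 = 1
  0+1 = 1
  0+1 = 1
  1+1 = 0 carry 1
  1+1+1 = 1 carry 1
  0+1+1 = 0 carry 1
  1+1+1 = 1 carry 1
  0+1+1 = 0 carry 1
  0+0+1 = 1
  0+0 = 0
  1+1 = 0 carry 1
  0+1+1 = 0 carry 1
  1+0+1 = 0 carry 1
  1+0+1 = 0 carry 1
  1+1+1 = 1 carry 1
  1+1+1 = 1 carry 1
  0+0+1 = 1
  0+0 = 0
  1+0 = 1
  1+0 = 1

0b11011100000101010111101111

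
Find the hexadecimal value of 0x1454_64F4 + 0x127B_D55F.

0x26D03A53

Add column by column in base 16, right to left:
  4+F = 3 carry 1
  F+5+1 = 5 carry 1
  4+5+1 = A
  6+D = 3 carry 1
  4+B+1 = 0 carry 1
  5+7+1 = D
  4+2 = 6
  1+1 = 2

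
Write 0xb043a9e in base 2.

Expand each hex digit to 4 bits: b=1011 0=0000 4=0100 3=0011 a=1010 9=1001 e=1110.

0b1011000001000011101010011110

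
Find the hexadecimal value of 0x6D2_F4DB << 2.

2 bits is not a whole number of base-16 digits; in binary: 110110100101111010011011011 << 2 = 11011010010111101001101101100.

0x1B4BD36C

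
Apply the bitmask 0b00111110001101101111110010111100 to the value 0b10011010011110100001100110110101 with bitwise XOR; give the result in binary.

0b10100100010011001110010100001001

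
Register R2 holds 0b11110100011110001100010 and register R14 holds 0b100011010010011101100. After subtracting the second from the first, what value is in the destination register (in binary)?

0b11010001001011101110110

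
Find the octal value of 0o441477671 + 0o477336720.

Add column by column in base 8, right to left:
  1+0 = 1
  7+2 = 1 carry 1
  6+7+1 = 6 carry 1
  7+6+1 = 6 carry 1
  7+3+1 = 3 carry 1
  4+3+1 = 0 carry 1
  1+7+1 = 1 carry 1
  4+7+1 = 4 carry 1
  4+4+1 = 1 carry 1
  final carry 1

0o1141036611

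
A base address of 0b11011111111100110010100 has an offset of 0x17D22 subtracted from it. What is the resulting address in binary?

0b11011100111110001110010

0x17D22 = 0b10111110100100010 in binary.
Subtract column by column in base 2:
  0-0 → 0
  0-1 → 1 (borrow)
  1-0-1 → 0
  0-0 → 0
  1-0 → 1
  0-1 → 1 (borrow)
  0-0-1 → 1 (borrow)
  1-0-1 → 0
  1-1 → 0
  0-0 → 0
  0-1 → 1 (borrow)
  1-1-1 → 1 (borrow)
  1-1-1 → 1 (borrow)
  1-1-1 → 1 (borrow)
  1-1-1 → 1 (borrow)
  1-0-1 → 0
  1-1 → 0
  1-0 → 1
  1-0 → 1
  1-0 → 1
  0-0 → 0
  1-0 → 1
  1-0 → 1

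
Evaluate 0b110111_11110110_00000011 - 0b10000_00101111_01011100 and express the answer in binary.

0b1001111100011010100111

Subtract column by column in base 2:
  1-0 → 1
  1-0 → 1
  0-1 → 1 (borrow)
  0-1-1 → 0 (borrow)
  0-1-1 → 0 (borrow)
  0-0-1 → 1 (borrow)
  0-1-1 → 0 (borrow)
  0-0-1 → 1 (borrow)
  0-1-1 → 0 (borrow)
  1-1-1 → 1 (borrow)
  1-1-1 → 1 (borrow)
  0-1-1 → 0 (borrow)
  1-0-1 → 0
  1-1 → 0
  1-0 → 1
  1-0 → 1
  1-0 → 1
  1-0 → 1
  1-0 → 1
  0-0 → 0
  1-1 → 0
  1-0 → 1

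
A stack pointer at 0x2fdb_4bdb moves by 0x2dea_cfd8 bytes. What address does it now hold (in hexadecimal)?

Add column by column in base 16, right to left:
  b+8 = 3 carry 1
  d+d+1 = b carry 1
  b+f+1 = b carry 1
  4+c+1 = 1 carry 1
  b+a+1 = 6 carry 1
  d+e+1 = c carry 1
  f+d+1 = d carry 1
  2+2+1 = 5

0x5dc61bb3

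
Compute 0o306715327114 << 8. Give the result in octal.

8 bits is not a whole number of base-8 digits; in binary: 11000110111001101011010111001001100 << 8 = 1100011011100110101101011100100110000000000.

0o143346553446000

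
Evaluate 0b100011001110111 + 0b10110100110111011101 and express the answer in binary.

Add column by column in base 2, right to left:
  1+1 = 0 carry 1
  1+0+1 = 0 carry 1
  1+1+1 = 1 carry 1
  0+1+1 = 0 carry 1
  1+1+1 = 1 carry 1
  1+0+1 = 0 carry 1
  1+1+1 = 1 carry 1
  0+1+1 = 0 carry 1
  0+1+1 = 0 carry 1
  1+0+1 = 0 carry 1
  1+1+1 = 1 carry 1
  0+1+1 = 0 carry 1
  0+0+1 = 1
  0+0 = 0
  1+1 = 0 carry 1
  0+0+1 = 1
  0+1 = 1
  0+1 = 1
  0+0 = 0
  0+1 = 1

0b10111001010001010100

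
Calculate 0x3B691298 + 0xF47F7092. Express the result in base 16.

Add column by column in base 16, right to left:
  8+2 = A
  9+9 = 2 carry 1
  2+0+1 = 3
  1+7 = 8
  9+F = 8 carry 1
  6+7+1 = E
  B+4 = F
  3+F = 2 carry 1
  final carry 1

0x12FE8832A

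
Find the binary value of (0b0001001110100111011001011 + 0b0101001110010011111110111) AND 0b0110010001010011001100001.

Add column by column in base 2, right to left:
  1+1 = 0 carry 1
  1+1+1 = 1 carry 1
  0+1+1 = 0 carry 1
  1+0+1 = 0 carry 1
  0+1+1 = 0 carry 1
  0+1+1 = 0 carry 1
  1+1+1 = 1 carry 1
  1+1+1 = 1 carry 1
  0+1+1 = 0 carry 1
  1+1+1 = 1 carry 1
  1+1+1 = 1 carry 1
  1+0+1 = 0 carry 1
  0+0+1 = 1
  0+1 = 1
  1+0 = 1
  0+0 = 0
  1+1 = 0 carry 1
  1+1+1 = 1 carry 1
  1+1+1 = 1 carry 1
  0+0+1 = 1
  0+0 = 0
  1+1 = 0 carry 1
  0+0+1 = 1
  0+1 = 1
Sum = 0b110011100111011011000010; now AND with 0b0110010001010011001100001:
  0110011100111011011000010
& 0110010001010011001100001
= 0110010000010011001000000

0b110010000010011001000000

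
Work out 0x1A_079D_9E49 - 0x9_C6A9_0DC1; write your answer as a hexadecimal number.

Subtract column by column in base 16:
  9-1 → 8
  4-C → 8 (borrow)
  E-D-1 → 0
  9-0 → 9
  D-9 → 4
  9-A → F (borrow)
  7-6-1 → 0
  0-C → 4 (borrow)
  A-9-1 → 0
  1-0 → 1

0x1040F49088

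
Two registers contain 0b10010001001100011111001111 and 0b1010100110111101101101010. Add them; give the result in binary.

Add column by column in base 2, right to left:
  1+0 = 1
  1+1 = 0 carry 1
  1+0+1 = 0 carry 1
  1+1+1 = 1 carry 1
  0+0+1 = 1
  0+1 = 1
  1+1 = 0 carry 1
  1+0+1 = 0 carry 1
  1+1+1 = 1 carry 1
  1+1+1 = 1 carry 1
  1+0+1 = 0 carry 1
  0+1+1 = 0 carry 1
  0+1+1 = 0 carry 1
  0+1+1 = 0 carry 1
  1+1+1 = 1 carry 1
  1+0+1 = 0 carry 1
  0+1+1 = 0 carry 1
  0+1+1 = 0 carry 1
  1+0+1 = 0 carry 1
  0+0+1 = 1
  0+1 = 1
  0+0 = 0
  1+1 = 0 carry 1
  0+0+1 = 1
  0+1 = 1
  1+0 = 1

0b11100110000100001100111001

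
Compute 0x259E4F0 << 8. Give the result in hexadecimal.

Shifting left by 8 bits = 2 hex digits: append 2 zeros.

0x259E4F000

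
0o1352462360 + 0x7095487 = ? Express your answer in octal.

0x7095487 = 0o702252207 in octal.
Add column by column in base 8, right to left:
  0+7 = 7
  6+0 = 6
  3+2 = 5
  2+2 = 4
  6+5 = 3 carry 1
  4+2+1 = 7
  2+2 = 4
  5+0 = 5
  3+7 = 2 carry 1
  1+0+1 = 2

0o2254734567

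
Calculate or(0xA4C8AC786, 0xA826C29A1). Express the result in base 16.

0xACEEEEFA7

OR each hex digit independently (no carries):
  A|A=A, 4|8=C, C|2=E, 8|6=E, A|C=E, C|2=E, 7|9=F, 8|A=A, 6|1=7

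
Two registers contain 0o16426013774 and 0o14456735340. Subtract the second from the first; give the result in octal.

0o1747056434

Subtract column by column in base 8:
  4-0 → 4
  7-4 → 3
  7-3 → 4
  3-5 → 6 (borrow)
  1-3-1 → 5 (borrow)
  0-7-1 → 0 (borrow)
  6-6-1 → 7 (borrow)
  2-5-1 → 4 (borrow)
  4-4-1 → 7 (borrow)
  6-4-1 → 1
  1-1 → 0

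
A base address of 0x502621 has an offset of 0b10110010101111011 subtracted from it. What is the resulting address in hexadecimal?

0x4EC0A6

0b10110010101111011 = 0x1657B in hexadecimal.
Subtract column by column in base 16:
  1-B → 6 (borrow)
  2-7-1 → A (borrow)
  6-5-1 → 0
  2-6 → C (borrow)
  0-1-1 → E (borrow)
  5-0-1 → 4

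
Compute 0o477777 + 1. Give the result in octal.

0o500000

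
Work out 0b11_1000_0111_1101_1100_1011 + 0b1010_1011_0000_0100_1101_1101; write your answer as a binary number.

0b111000111000001010101000

Add column by column in base 2, right to left:
  1+1 = 0 carry 1
  1+0+1 = 0 carry 1
  0+1+1 = 0 carry 1
  1+1+1 = 1 carry 1
  0+1+1 = 0 carry 1
  0+0+1 = 1
  1+1 = 0 carry 1
  1+1+1 = 1 carry 1
  1+0+1 = 0 carry 1
  0+0+1 = 1
  1+1 = 0 carry 1
  1+0+1 = 0 carry 1
  1+0+1 = 0 carry 1
  1+0+1 = 0 carry 1
  1+0+1 = 0 carry 1
  0+0+1 = 1
  0+1 = 1
  0+1 = 1
  0+0 = 0
  1+1 = 0 carry 1
  1+0+1 = 0 carry 1
  1+1+1 = 1 carry 1
  0+0+1 = 1
  0+1 = 1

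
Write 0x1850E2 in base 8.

Expand each hex digit to 4 bits: 1=0001 8=1000 5=0101 0=0000 E=1110 2=0010.
Group the bits in threes: 110 000 101 000 011 100 010 → 6050342.

0o6050342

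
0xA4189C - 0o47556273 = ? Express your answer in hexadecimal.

0x53BE1

0o47556273 = 0x9EDCBB in hexadecimal.
Subtract column by column in base 16:
  C-B → 1
  9-B → E (borrow)
  8-C-1 → B (borrow)
  1-D-1 → 3 (borrow)
  4-E-1 → 5 (borrow)
  A-9-1 → 0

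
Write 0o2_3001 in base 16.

0x2601

Each octal digit is 3 bits: 2=010 3=011 0=000 0=000 1=001.
Group the bits into nibbles: 0010 0110 0000 0001 → 2601.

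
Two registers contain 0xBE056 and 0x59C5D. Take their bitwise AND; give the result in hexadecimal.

AND each hex digit independently (no carries):
  B&5=1, E&9=8, 0&C=0, 5&5=5, 6&D=4

0x18054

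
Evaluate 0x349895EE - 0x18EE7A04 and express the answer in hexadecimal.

Subtract column by column in base 16:
  E-4 → A
  E-0 → E
  5-A → B (borrow)
  9-7-1 → 1
  8-E → A (borrow)
  9-E-1 → A (borrow)
  4-8-1 → B (borrow)
  3-1-1 → 1

0x1BAA1BEA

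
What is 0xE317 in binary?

0b1110001100010111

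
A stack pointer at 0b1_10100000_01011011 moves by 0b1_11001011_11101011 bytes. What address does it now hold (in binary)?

0b110110110001000110

Add column by column in base 2, right to left:
  1+1 = 0 carry 1
  1+1+1 = 1 carry 1
  0+0+1 = 1
  1+1 = 0 carry 1
  1+0+1 = 0 carry 1
  0+1+1 = 0 carry 1
  1+1+1 = 1 carry 1
  0+1+1 = 0 carry 1
  0+1+1 = 0 carry 1
  0+1+1 = 0 carry 1
  0+0+1 = 1
  0+1 = 1
  0+0 = 0
  1+0 = 1
  0+1 = 1
  1+1 = 0 carry 1
  1+1+1 = 1 carry 1
  final carry 1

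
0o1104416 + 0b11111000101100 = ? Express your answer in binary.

0b1001100011100111010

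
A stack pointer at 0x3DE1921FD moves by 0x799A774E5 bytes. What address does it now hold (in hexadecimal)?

0xB77C096E2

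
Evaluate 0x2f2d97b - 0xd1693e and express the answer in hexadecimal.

0x221703d

Subtract column by column in base 16:
  b-e → d (borrow)
  7-3-1 → 3
  9-9 → 0
  d-6 → 7
  2-1 → 1
  f-d → 2
  2-0 → 2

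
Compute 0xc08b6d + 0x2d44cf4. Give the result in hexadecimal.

0x394d861

Add column by column in base 16, right to left:
  d+4 = 1 carry 1
  6+f+1 = 6 carry 1
  b+c+1 = 8 carry 1
  8+4+1 = d
  0+4 = 4
  c+d = 9 carry 1
  0+2+1 = 3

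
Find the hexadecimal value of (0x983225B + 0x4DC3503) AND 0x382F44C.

0x202544C

Add column by column in base 16, right to left:
  B+3 = E
  5+0 = 5
  2+5 = 7
  2+3 = 5
  3+C = F
  8+D = 5 carry 1
  9+4+1 = E
Sum = 0xE5F575E; now AND with 0x382F44C:
  E&3=2, 5&8=0, F&2=2, 5&F=5, 7&4=4, 5&4=4, E&C=C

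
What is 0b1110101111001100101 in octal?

0o1657145

Group the bits in threes: 001 110 101 111 001 100 101 → 1657145.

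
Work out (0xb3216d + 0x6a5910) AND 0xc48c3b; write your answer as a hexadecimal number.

0x40839

Add column by column in base 16, right to left:
  d+0 = d
  6+1 = 7
  1+9 = a
  2+5 = 7
  3+a = d
  b+6 = 1 carry 1
  final carry 1
Sum = 0x11d7a7d; now AND with 0xc48c3b:
  1&0=0, 1&c=0, d&4=4, 7&8=0, a&c=8, 7&3=3, d&b=9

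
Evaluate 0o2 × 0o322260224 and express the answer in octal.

0o644540450

Multiply each base-8 digit by 2, carrying:
  4×2 = 8 → write 0 carry 1
  2×2+1 = 5 → write 5
  2×2 = 4 → write 4
  0×2 = 0 → write 0
  6×2 = 12 → write 4 carry 1
  2×2+1 = 5 → write 5
  2×2 = 4 → write 4
  2×2 = 4 → write 4
  3×2 = 6 → write 6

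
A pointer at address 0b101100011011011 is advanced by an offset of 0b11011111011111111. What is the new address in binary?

Add column by column in base 2, right to left:
  1+1 = 0 carry 1
  1+1+1 = 1 carry 1
  0+1+1 = 0 carry 1
  1+1+1 = 1 carry 1
  1+1+1 = 1 carry 1
  0+1+1 = 0 carry 1
  1+1+1 = 1 carry 1
  1+1+1 = 1 carry 1
  0+0+1 = 1
  0+1 = 1
  0+1 = 1
  1+1 = 0 carry 1
  1+1+1 = 1 carry 1
  0+1+1 = 0 carry 1
  1+0+1 = 0 carry 1
  0+1+1 = 0 carry 1
  0+1+1 = 0 carry 1
  final carry 1

0b100001011111011010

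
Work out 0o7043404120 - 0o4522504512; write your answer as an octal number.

Subtract column by column in base 8:
  0-2 → 6 (borrow)
  2-1-1 → 0
  1-5 → 4 (borrow)
  4-4-1 → 7 (borrow)
  0-0-1 → 7 (borrow)
  4-5-1 → 6 (borrow)
  3-2-1 → 0
  4-2 → 2
  0-5 → 3 (borrow)
  7-4-1 → 2

0o2320677406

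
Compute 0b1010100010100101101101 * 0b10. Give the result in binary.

0b10101000101001011011010

Multiply each base-2 digit by 2, carrying:
  1×2 = 2 → write 0 carry 1
  0×2+1 = 1 → write 1
  1×2 = 2 → write 0 carry 1
  1×2+1 = 3 → write 1 carry 1
  0×2+1 = 1 → write 1
  1×2 = 2 → write 0 carry 1
  1×2+1 = 3 → write 1 carry 1
  0×2+1 = 1 → write 1
  1×2 = 2 → write 0 carry 1
  0×2+1 = 1 → write 1
  0×2 = 0 → write 0
  1×2 = 2 → write 0 carry 1
  0×2+1 = 1 → write 1
  1×2 = 2 → write 0 carry 1
  0×2+1 = 1 → write 1
  0×2 = 0 → write 0
  0×2 = 0 → write 0
  1×2 = 2 → write 0 carry 1
  0×2+1 = 1 → write 1
  1×2 = 2 → write 0 carry 1
  0×2+1 = 1 → write 1
  1×2 = 2 → write 0 carry 1
  remaining carry: 1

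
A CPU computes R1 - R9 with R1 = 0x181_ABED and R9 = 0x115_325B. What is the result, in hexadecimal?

0x6C7992

Subtract column by column in base 16:
  D-B → 2
  E-5 → 9
  B-2 → 9
  A-3 → 7
  1-5 → C (borrow)
  8-1-1 → 6
  1-1 → 0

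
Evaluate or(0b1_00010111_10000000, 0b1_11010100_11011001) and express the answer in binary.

OR bit by bit (1 where either bit is 1):
  10001011110000000
| 11101010011011001
= 11101011111011001

0b11101011111011001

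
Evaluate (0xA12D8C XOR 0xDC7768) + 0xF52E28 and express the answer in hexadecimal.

First 0xA12D8C XOR 0xDC7768 = 0x7D5AE4.
Add column by column in base 16, right to left:
  4+8 = C
  E+2 = 0 carry 1
  A+E+1 = 9 carry 1
  5+2+1 = 8
  D+5 = 2 carry 1
  7+F+1 = 7 carry 1
  final carry 1

0x172890C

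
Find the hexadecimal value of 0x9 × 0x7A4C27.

Multiply each base-16 digit by 9, carrying:
  7×9 = 63 → write F carry 3
  2×9+3 = 21 → write 5 carry 1
  C×9+1 = 109 → write D carry 6
  4×9+6 = 42 → write A carry 2
  A×9+2 = 92 → write C carry 5
  7×9+5 = 68 → write 4 carry 4
  remaining carry: 4

0x44CAD5F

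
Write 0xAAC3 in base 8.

Expand each hex digit to 4 bits: A=1010 A=1010 C=1100 3=0011.
Group the bits in threes: 001 010 101 011 000 011 → 125303.

0o125303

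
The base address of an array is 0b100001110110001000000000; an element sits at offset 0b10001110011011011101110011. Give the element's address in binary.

0b10110000010001100101110011

Add column by column in base 2, right to left:
  0+1 = 1
  0+1 = 1
  0+0 = 0
  0+0 = 0
  0+1 = 1
  0+1 = 1
  0+1 = 1
  0+0 = 0
  0+1 = 1
  1+1 = 0 carry 1
  0+1+1 = 0 carry 1
  0+0+1 = 1
  0+1 = 1
  1+1 = 0 carry 1
  1+0+1 = 0 carry 1
  0+1+1 = 0 carry 1
  1+1+1 = 1 carry 1
  1+0+1 = 0 carry 1
  1+0+1 = 0 carry 1
  0+1+1 = 0 carry 1
  0+1+1 = 0 carry 1
  0+1+1 = 0 carry 1
  0+0+1 = 1
  1+0 = 1
  0+0 = 0
  0+1 = 1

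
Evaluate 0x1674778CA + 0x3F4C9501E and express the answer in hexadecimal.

Add column by column in base 16, right to left:
  A+E = 8 carry 1
  C+1+1 = E
  8+0 = 8
  7+5 = C
  7+9 = 0 carry 1
  4+C+1 = 1 carry 1
  7+4+1 = C
  6+F = 5 carry 1
  1+3+1 = 5

0x55C10C8E8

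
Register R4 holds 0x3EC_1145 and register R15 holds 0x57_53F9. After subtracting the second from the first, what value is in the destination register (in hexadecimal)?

0x394BD4C

Subtract column by column in base 16:
  5-9 → C (borrow)
  4-F-1 → 4 (borrow)
  1-3-1 → D (borrow)
  1-5-1 → B (borrow)
  C-7-1 → 4
  E-5 → 9
  3-0 → 3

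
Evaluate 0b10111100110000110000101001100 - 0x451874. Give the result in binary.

0x451874 = 0b10001010001100001110100 in binary.
Subtract column by column in base 2:
  0-0 → 0
  0-0 → 0
  1-1 → 0
  1-0 → 1
  0-1 → 1 (borrow)
  0-1-1 → 0 (borrow)
  1-1-1 → 1 (borrow)
  0-0-1 → 1 (borrow)
  1-0-1 → 0
  0-0 → 0
  0-0 → 0
  0-1 → 1 (borrow)
  0-1-1 → 0 (borrow)
  1-0-1 → 0
  1-0 → 1
  0-0 → 0
  0-1 → 1 (borrow)
  0-0-1 → 1 (borrow)
  0-1-1 → 0 (borrow)
  1-0-1 → 0
  1-0 → 1
  0-0 → 0
  0-1 → 1 (borrow)
  1-0-1 → 0
  1-0 → 1
  1-0 → 1
  1-0 → 1
  0-0 → 0
  1-0 → 1

0b10111010100110100100011011000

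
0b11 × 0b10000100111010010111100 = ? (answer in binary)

Multiply each base-2 digit by 3, carrying:
  0×3 = 0 → write 0
  0×3 = 0 → write 0
  1×3 = 3 → write 1 carry 1
  1×3+1 = 4 → write 0 carry 2
  1×3+2 = 5 → write 1 carry 2
  1×3+2 = 5 → write 1 carry 2
  0×3+2 = 2 → write 0 carry 1
  1×3+1 = 4 → write 0 carry 2
  0×3+2 = 2 → write 0 carry 1
  0×3+1 = 1 → write 1
  1×3 = 3 → write 1 carry 1
  0×3+1 = 1 → write 1
  1×3 = 3 → write 1 carry 1
  1×3+1 = 4 → write 0 carry 2
  1×3+2 = 5 → write 1 carry 2
  0×3+2 = 2 → write 0 carry 1
  0×3+1 = 1 → write 1
  1×3 = 3 → write 1 carry 1
  0×3+1 = 1 → write 1
  0×3 = 0 → write 0
  0×3 = 0 → write 0
  0×3 = 0 → write 0
  1×3 = 3 → write 1 carry 1
  remaining carry: 1

0b110001110101111000110100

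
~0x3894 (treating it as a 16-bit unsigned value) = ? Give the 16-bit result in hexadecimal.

0xC76B

Each hex digit d becomes F−d:
  3→C, 8→7, 9→6, 4→B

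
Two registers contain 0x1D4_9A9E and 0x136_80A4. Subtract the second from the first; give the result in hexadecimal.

Subtract column by column in base 16:
  E-4 → A
  9-A → F (borrow)
  A-0-1 → 9
  9-8 → 1
  4-6 → E (borrow)
  D-3-1 → 9
  1-1 → 0

0x9E19FA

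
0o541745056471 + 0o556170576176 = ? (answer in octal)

0o1320135654667

Add column by column in base 8, right to left:
  1+6 = 7
  7+7 = 6 carry 1
  4+1+1 = 6
  6+6 = 4 carry 1
  5+7+1 = 5 carry 1
  0+5+1 = 6
  5+0 = 5
  4+7 = 3 carry 1
  7+1+1 = 1 carry 1
  1+6+1 = 0 carry 1
  4+5+1 = 2 carry 1
  5+5+1 = 3 carry 1
  final carry 1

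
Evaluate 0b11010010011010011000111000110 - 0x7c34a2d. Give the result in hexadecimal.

0x1289e799

0b11010010011010011000111000110 = 0x1a4d31c6 in hexadecimal.
Subtract column by column in base 16:
  6-d → 9 (borrow)
  c-2-1 → 9
  1-a → 7 (borrow)
  3-4-1 → e (borrow)
  d-3-1 → 9
  4-c → 8 (borrow)
  a-7-1 → 2
  1-0 → 1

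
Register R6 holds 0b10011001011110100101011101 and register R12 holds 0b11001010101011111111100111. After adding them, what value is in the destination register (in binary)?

Add column by column in base 2, right to left:
  1+1 = 0 carry 1
  0+1+1 = 0 carry 1
  1+1+1 = 1 carry 1
  1+0+1 = 0 carry 1
  1+0+1 = 0 carry 1
  0+1+1 = 0 carry 1
  1+1+1 = 1 carry 1
  0+1+1 = 0 carry 1
  1+1+1 = 1 carry 1
  0+1+1 = 0 carry 1
  0+1+1 = 0 carry 1
  1+1+1 = 1 carry 1
  0+1+1 = 0 carry 1
  1+1+1 = 1 carry 1
  1+0+1 = 0 carry 1
  1+1+1 = 1 carry 1
  1+0+1 = 0 carry 1
  0+1+1 = 0 carry 1
  1+0+1 = 0 carry 1
  0+1+1 = 0 carry 1
  0+0+1 = 1
  1+1 = 0 carry 1
  1+0+1 = 0 carry 1
  0+0+1 = 1
  0+1 = 1
  1+1 = 0 carry 1
  final carry 1

0b101100100001010100101000100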